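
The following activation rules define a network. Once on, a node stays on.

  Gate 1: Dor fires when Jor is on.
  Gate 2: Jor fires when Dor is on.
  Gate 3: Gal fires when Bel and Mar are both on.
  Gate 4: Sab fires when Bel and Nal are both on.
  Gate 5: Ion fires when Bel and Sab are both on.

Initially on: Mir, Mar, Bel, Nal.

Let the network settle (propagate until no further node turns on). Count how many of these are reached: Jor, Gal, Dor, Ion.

2

Gate 3: Bel and Mar on → Gal on.
Gate 4: Bel and Nal on → Sab on.
Bel and Sab are on, so Ion fires (Gate 5).
Jor would need Dor (Gate 2), but Dor never turns on.
Gal: reached.
Dor would need Jor (Gate 1), but Jor never turns on.
Ion: reached.
Reached: Gal and Ion — 2 of the 4.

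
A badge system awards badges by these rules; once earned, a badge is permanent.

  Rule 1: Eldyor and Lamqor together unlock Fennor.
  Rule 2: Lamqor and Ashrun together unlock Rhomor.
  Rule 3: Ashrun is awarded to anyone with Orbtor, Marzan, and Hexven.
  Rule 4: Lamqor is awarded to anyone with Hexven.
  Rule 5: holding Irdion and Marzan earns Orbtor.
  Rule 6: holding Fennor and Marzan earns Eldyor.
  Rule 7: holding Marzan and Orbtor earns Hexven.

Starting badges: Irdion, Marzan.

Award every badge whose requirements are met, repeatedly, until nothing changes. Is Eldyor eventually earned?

No

Eldyor would need Fennor and Marzan (Rule 6), but Fennor is never earned.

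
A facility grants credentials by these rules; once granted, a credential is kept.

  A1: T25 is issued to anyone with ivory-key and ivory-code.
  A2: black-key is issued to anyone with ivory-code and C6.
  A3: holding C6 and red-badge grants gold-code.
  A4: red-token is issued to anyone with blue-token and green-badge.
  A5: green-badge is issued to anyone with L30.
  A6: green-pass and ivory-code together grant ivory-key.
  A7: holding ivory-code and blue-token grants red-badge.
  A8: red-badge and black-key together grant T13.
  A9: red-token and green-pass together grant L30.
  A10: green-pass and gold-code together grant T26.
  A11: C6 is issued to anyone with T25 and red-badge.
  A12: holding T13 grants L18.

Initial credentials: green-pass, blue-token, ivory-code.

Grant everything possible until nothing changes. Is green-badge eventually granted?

green-badge would need L30 (A5), but L30 is never granted.

No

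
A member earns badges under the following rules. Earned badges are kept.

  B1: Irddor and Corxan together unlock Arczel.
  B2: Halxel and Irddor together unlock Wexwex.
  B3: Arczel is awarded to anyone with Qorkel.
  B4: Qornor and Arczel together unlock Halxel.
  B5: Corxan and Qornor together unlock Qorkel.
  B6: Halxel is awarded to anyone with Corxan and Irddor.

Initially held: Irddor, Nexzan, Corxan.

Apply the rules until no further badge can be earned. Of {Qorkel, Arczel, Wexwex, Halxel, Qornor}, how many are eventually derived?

3

With Corxan and Irddor, Halxel is earned (B6).
With Irddor and Corxan, Arczel is earned (B1).
With Halxel and Irddor, Wexwex is earned (B2).
Qorkel would need Corxan and Qornor (B5), but Qornor is never earned.
Arczel: reached.
Wexwex: reached.
Halxel: reached.
No rule produces Qornor, and it is not given.
Reached: Arczel, Wexwex, and Halxel — 3 of the 5.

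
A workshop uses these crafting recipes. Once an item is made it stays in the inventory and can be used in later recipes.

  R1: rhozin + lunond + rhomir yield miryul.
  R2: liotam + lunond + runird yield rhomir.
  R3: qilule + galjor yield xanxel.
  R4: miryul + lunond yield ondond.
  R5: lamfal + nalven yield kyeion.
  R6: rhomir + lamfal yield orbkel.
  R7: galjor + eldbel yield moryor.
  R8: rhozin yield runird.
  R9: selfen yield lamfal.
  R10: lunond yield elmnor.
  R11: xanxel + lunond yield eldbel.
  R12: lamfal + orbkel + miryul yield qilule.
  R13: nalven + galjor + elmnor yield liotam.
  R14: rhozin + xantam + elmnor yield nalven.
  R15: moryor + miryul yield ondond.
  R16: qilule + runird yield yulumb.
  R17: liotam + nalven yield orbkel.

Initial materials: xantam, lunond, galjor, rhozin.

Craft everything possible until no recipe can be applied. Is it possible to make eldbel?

eldbel would need xanxel and lunond (R11), but xanxel is never obtained.

No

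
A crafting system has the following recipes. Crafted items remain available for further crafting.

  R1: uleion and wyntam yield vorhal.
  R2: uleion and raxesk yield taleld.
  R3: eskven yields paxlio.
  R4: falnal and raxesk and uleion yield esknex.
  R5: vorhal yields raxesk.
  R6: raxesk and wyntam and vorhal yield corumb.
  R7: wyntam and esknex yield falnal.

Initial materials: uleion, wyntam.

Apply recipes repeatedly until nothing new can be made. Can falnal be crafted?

No

falnal would need wyntam and esknex (R7), but esknex is never obtained.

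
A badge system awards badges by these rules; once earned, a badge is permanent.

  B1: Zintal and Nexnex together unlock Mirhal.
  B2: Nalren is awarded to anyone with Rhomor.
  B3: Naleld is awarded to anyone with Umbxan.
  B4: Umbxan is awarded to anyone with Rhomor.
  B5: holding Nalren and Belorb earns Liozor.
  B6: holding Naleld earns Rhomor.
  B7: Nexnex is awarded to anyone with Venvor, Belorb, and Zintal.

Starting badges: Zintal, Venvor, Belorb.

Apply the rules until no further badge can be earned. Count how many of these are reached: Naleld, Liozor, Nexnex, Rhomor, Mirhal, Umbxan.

With Venvor, Belorb, and Zintal, Nexnex is earned (B7).
With Zintal and Nexnex, Mirhal is earned (B1).
Naleld would need Umbxan (B3), but Umbxan is never earned.
Liozor would need Nalren and Belorb (B5), but Nalren is never earned.
Nexnex: reached.
Rhomor would need Naleld (B6), but Naleld is never earned.
Mirhal: reached.
Umbxan would need Rhomor (B4), but Rhomor is never earned.
Reached: Nexnex and Mirhal — 2 of the 6.

2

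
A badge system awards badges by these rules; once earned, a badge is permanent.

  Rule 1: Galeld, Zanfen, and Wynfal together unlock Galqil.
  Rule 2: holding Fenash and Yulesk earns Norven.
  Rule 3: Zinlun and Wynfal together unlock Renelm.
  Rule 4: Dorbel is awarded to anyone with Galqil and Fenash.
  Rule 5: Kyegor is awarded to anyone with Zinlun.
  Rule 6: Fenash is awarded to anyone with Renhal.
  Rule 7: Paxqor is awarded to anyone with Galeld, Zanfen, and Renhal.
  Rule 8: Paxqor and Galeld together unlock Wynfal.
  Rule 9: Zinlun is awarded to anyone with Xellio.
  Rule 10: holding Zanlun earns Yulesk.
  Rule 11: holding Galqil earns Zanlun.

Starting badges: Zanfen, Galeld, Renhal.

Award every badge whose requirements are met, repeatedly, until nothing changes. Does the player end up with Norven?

Yes

With Galeld, Zanfen, and Renhal, Paxqor is earned (Rule 7).
With Renhal, Fenash is earned (Rule 6).
With Paxqor and Galeld, Wynfal is earned (Rule 8).
With Galeld, Zanfen, and Wynfal, Galqil is earned (Rule 1).
With Galqil, Zanlun is earned (Rule 11).
With Zanlun, Yulesk is earned (Rule 10).
With Fenash and Yulesk, Norven is earned (Rule 2).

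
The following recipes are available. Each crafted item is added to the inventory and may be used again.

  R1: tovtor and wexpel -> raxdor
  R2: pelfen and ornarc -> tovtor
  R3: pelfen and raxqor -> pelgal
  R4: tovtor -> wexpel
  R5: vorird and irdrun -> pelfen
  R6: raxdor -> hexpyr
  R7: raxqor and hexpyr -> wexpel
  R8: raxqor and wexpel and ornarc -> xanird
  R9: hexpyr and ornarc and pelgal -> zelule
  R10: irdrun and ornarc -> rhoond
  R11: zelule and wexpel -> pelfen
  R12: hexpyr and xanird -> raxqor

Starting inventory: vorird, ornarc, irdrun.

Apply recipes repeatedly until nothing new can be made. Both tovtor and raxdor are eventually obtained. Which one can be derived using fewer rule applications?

tovtor

tovtor: Using R5, vorird and irdrun make pelfen. pelfen and ornarc -> tovtor (R2). [2 rule applications]
raxdor: vorird and irdrun -> pelfen (R5). pelfen and ornarc -> tovtor (R2). Using R4, tovtor makes wexpel. Using R1, tovtor and wexpel make raxdor. [4 rule applications]
tovtor needs fewer.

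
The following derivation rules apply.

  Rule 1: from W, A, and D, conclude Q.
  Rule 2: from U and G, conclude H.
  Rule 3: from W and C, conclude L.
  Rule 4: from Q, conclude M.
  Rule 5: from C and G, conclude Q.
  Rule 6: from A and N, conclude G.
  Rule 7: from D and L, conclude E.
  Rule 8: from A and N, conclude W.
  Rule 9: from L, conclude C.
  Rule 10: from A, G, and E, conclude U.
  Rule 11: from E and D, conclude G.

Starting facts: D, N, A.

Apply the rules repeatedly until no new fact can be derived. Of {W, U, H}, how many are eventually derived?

From A and N, Rule 8 gives W.
W: reached.
U would need A, G, and E (Rule 10), but E is never established.
H would need U and G (Rule 2), but U is never established.
Reached: W — 1 of the 3.

1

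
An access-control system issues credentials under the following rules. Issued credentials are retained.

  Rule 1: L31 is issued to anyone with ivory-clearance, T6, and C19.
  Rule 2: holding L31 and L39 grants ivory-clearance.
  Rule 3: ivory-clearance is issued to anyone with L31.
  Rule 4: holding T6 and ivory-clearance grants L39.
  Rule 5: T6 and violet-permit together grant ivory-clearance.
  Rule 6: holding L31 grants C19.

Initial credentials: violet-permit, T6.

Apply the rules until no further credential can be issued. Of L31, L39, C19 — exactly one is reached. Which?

L39

Holding T6 and violet-permit grants ivory-clearance (Rule 5).
Holding T6 and ivory-clearance grants L39 (Rule 4).
L31 would need ivory-clearance, T6, and C19 (Rule 1), but C19 is never granted. C19 would need L31 (Rule 6), but L31 is never granted.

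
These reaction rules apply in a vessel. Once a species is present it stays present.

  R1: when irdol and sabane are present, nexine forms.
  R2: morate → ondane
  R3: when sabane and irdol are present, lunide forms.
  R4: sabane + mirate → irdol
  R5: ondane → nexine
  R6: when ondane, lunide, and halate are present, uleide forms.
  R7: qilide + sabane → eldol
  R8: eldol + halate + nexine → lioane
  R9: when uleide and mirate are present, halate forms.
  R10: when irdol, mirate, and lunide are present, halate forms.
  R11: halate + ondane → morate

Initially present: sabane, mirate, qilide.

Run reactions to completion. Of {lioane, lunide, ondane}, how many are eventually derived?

2

qilide and sabane present → eldol forms (R7).
sabane and mirate present → irdol forms (R4).
irdol and sabane present → nexine forms (R1).
sabane and irdol present → lunide forms (R3).
irdol, mirate, and lunide present → halate forms (R10).
eldol, halate, and nexine present → lioane forms (R8).
lioane: reached.
lunide: reached.
ondane would need morate (R2), but morate never forms.
Reached: lioane and lunide — 2 of the 3.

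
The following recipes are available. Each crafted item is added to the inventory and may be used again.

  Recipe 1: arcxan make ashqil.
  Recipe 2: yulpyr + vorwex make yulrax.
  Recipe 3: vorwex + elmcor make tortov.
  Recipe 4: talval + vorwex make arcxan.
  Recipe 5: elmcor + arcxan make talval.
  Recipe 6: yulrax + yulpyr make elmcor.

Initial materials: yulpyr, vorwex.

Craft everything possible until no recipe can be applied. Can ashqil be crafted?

No

ashqil would need arcxan (Recipe 1), but arcxan is never obtained.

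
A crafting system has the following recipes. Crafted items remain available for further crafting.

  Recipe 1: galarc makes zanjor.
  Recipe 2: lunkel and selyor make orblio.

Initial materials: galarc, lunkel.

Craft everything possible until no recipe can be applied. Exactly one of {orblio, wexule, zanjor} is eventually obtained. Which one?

zanjor

Using Recipe 1, galarc makes zanjor.
orblio would need lunkel and selyor (Recipe 2), but selyor is never obtained. No rule produces wexule, and it is not given.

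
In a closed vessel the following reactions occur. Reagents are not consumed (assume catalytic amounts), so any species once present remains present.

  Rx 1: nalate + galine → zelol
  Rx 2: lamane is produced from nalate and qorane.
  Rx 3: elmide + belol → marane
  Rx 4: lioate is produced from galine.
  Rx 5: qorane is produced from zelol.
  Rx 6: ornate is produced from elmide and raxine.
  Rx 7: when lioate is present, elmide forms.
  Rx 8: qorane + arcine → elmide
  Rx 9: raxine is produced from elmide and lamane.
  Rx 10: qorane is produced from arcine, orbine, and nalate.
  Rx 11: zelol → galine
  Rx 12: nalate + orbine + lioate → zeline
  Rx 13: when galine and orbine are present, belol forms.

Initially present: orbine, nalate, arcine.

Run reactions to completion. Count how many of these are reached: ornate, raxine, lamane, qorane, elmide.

5

arcine, orbine, and nalate present → qorane forms (Rx 10).
nalate and qorane present → lamane forms (Rx 2).
qorane and arcine present → elmide forms (Rx 8).
elmide and lamane present → raxine forms (Rx 9).
elmide and raxine present → ornate forms (Rx 6).
ornate: reached.
raxine: reached.
lamane: reached.
qorane: reached.
elmide: reached.
All 5 are reached.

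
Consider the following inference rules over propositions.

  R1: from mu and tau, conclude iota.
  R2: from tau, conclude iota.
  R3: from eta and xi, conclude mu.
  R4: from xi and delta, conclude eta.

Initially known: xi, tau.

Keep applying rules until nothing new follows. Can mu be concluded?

No

mu would need eta and xi (R3), but eta is never established.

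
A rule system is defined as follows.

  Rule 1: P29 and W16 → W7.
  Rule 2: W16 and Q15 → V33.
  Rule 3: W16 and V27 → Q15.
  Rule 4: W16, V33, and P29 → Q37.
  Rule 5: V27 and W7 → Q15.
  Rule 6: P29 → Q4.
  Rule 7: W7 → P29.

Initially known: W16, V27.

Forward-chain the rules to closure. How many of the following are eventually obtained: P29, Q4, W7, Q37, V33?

From W16 and V27, Rule 3 gives Q15.
From W16 and Q15, Rule 2 gives V33.
P29 would need W7 (Rule 7), but W7 is never established.
Q4 would need P29 (Rule 6), but P29 is never established.
W7 would need P29 and W16 (Rule 1), but P29 is never established.
Q37 would need W16, V33, and P29 (Rule 4), but P29 is never established.
V33: reached.
Reached: V33 — 1 of the 5.

1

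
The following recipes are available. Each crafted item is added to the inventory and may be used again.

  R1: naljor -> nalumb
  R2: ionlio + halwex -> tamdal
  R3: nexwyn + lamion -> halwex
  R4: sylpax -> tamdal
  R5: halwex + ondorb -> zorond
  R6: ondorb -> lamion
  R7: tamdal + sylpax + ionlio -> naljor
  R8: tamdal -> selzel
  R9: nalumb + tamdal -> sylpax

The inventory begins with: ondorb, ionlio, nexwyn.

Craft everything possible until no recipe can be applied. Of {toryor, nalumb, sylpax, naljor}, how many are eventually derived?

No rule produces toryor, and it is not given.
nalumb would need naljor (R1), but naljor is never obtained.
sylpax would need nalumb and tamdal (R9), but nalumb is never obtained.
naljor would need tamdal, sylpax, and ionlio (R7), but sylpax is never obtained.
None of the 4 are reached.

0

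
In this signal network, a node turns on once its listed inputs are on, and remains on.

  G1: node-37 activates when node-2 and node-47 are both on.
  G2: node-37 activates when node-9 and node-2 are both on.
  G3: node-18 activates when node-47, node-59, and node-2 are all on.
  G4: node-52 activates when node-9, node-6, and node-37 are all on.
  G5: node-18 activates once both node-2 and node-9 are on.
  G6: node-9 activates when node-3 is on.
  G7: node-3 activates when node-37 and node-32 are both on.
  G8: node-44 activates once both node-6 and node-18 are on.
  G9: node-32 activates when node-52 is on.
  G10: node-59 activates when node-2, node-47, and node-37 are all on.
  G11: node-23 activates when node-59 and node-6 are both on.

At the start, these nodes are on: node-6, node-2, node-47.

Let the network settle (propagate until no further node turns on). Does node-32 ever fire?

No

node-32 would need node-52 (G9), but node-52 never turns on.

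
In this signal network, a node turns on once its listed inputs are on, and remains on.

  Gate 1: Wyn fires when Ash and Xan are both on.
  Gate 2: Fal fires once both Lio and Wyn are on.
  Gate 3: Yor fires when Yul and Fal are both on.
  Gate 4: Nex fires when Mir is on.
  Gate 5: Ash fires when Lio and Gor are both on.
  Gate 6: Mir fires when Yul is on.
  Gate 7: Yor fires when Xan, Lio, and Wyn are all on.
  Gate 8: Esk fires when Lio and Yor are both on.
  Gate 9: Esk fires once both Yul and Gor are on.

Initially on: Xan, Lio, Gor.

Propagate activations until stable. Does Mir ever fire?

No

Mir would need Yul (Gate 6), but Yul never turns on.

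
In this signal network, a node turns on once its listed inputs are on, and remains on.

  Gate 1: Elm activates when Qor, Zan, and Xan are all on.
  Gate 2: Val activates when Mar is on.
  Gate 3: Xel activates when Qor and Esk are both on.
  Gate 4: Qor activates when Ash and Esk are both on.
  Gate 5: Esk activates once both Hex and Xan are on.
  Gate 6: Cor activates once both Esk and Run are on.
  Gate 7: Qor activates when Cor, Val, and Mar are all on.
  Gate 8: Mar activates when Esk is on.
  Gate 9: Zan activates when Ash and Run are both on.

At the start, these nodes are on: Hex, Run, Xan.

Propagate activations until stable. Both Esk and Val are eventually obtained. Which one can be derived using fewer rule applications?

Esk

Esk: Hex and Xan are on, so Esk activates (Gate 5). [1 rule application]
Val: Gate 5: Hex and Xan on → Esk on. Esk is on, so Mar activates (Gate 8). Mar is on, so Val activates (Gate 2). [3 rule applications]
Esk needs fewer.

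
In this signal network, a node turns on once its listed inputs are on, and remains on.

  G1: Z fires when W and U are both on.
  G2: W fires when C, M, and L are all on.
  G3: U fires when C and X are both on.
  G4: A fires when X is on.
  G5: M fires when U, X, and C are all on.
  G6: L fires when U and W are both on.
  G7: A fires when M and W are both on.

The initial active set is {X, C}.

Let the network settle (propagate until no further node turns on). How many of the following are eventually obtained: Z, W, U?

G3: C and X on → U on.
Z would need W and U (G1), but W never turns on.
W would need C, M, and L (G2), but L never turns on.
U: reached.
Reached: U — 1 of the 3.

1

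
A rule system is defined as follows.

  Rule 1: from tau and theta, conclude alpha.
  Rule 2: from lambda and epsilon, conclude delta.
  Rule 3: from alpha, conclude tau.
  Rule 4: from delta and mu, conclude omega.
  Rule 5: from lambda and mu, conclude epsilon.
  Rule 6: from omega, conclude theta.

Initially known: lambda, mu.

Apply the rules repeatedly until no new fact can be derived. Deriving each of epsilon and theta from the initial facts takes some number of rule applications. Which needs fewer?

epsilon: lambda and mu hold, so epsilon follows (Rule 5). [1 rule application]
theta: lambda and mu hold, so epsilon follows (Rule 5). lambda and epsilon hold, so delta follows (Rule 2). From delta and mu, Rule 4 gives omega. omega holds, so theta follows (Rule 6). [4 rule applications]
epsilon needs fewer.

epsilon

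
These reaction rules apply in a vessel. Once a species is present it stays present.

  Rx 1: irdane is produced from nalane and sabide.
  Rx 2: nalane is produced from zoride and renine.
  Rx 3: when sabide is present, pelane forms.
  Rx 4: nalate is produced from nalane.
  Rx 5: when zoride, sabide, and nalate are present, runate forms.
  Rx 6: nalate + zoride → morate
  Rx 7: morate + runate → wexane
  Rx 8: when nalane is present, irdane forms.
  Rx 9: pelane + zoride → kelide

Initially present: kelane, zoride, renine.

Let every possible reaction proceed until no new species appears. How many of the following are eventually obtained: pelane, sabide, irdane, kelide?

1

zoride and renine present → nalane forms (Rx 2).
nalane present → irdane forms (Rx 8).
pelane would need sabide (Rx 3), but sabide never forms.
No rule produces sabide, and it is not given.
irdane: reached.
kelide would need pelane and zoride (Rx 9), but pelane never forms.
Reached: irdane — 1 of the 4.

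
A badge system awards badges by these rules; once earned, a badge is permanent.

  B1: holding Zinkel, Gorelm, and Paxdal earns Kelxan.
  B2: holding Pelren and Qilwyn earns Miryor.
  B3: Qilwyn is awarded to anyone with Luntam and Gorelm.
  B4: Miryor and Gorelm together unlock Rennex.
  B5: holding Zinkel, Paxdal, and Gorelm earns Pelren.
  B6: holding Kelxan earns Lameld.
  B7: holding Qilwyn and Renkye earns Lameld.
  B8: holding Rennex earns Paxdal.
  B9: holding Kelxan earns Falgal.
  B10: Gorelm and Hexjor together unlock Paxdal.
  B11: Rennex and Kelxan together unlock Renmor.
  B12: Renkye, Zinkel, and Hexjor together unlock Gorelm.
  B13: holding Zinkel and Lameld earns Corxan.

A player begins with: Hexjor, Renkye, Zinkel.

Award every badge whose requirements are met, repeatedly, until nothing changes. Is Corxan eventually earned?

Yes

With Renkye, Zinkel, and Hexjor, Gorelm is earned (B12).
With Gorelm and Hexjor, Paxdal is earned (B10).
With Zinkel, Gorelm, and Paxdal, Kelxan is earned (B1).
With Kelxan, Lameld is earned (B6).
With Zinkel and Lameld, Corxan is earned (B13).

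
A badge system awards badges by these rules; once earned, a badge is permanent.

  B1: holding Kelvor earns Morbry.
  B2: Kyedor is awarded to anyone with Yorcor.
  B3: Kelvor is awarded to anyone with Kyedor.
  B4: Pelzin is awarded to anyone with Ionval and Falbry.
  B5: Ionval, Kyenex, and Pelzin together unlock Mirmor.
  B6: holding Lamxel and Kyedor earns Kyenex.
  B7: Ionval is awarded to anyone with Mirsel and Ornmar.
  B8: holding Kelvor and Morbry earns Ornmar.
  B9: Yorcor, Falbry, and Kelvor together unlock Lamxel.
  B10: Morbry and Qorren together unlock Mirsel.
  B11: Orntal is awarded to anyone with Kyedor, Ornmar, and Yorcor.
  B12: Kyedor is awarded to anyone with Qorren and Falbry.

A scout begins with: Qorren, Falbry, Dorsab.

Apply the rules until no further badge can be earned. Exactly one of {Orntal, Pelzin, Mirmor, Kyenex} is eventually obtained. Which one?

With Qorren and Falbry, Kyedor is earned (B12).
With Kyedor, Kelvor is earned (B3).
With Kelvor, Morbry is earned (B1).
With Kelvor and Morbry, Ornmar is earned (B8).
With Morbry and Qorren, Mirsel is earned (B10).
With Mirsel and Ornmar, Ionval is earned (B7).
With Ionval and Falbry, Pelzin is earned (B4).
Orntal would need Kyedor, Ornmar, and Yorcor (B11), but Yorcor is never earned. Mirmor would need Ionval, Kyenex, and Pelzin (B5), but Kyenex is never earned. Kyenex would need Lamxel and Kyedor (B6), but Lamxel is never earned.

Pelzin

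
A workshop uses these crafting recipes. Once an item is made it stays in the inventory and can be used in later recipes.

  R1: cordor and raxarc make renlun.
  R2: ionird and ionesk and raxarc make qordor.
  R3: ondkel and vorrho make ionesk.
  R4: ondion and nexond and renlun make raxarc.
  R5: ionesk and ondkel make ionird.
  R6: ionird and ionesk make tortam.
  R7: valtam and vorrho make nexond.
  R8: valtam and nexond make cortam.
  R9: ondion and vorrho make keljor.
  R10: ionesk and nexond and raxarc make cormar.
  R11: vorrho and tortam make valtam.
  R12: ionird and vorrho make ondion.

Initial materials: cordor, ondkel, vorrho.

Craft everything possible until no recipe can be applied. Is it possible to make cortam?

Yes

Using R3, ondkel and vorrho make ionesk.
ionesk and ondkel → ionird (R5).
ionird and ionesk → tortam (R6).
vorrho and tortam → valtam (R11).
Using R7, valtam and vorrho make nexond.
Using R8, valtam and nexond make cortam.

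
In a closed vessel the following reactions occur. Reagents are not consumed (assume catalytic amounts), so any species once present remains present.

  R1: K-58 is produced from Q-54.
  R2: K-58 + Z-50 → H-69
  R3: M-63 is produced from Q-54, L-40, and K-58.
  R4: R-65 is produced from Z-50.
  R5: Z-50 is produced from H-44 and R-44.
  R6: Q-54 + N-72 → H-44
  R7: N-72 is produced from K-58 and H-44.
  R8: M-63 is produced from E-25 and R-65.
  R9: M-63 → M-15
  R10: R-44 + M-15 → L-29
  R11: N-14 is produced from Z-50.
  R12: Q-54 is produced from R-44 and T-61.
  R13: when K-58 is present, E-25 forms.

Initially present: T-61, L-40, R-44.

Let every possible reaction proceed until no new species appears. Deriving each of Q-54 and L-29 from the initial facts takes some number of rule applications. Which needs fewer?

Q-54

Q-54: R-44 and T-61 present → Q-54 forms (R12). [1 rule application]
L-29: R-44 and T-61 present → Q-54 forms (R12). Q-54 present → K-58 forms (R1). Q-54, L-40, and K-58 present → M-63 forms (R3). M-63 present → M-15 forms (R9). R-44 and M-15 present → L-29 forms (R10). [5 rule applications]
Q-54 needs fewer.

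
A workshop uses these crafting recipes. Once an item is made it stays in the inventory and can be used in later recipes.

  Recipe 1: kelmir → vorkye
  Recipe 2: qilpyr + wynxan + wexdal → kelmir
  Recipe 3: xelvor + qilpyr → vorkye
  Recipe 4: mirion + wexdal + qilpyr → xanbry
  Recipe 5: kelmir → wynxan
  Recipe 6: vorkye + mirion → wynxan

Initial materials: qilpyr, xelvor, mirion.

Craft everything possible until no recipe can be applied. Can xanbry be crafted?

No

xanbry would need mirion, wexdal, and qilpyr (Recipe 4), but wexdal is never obtained.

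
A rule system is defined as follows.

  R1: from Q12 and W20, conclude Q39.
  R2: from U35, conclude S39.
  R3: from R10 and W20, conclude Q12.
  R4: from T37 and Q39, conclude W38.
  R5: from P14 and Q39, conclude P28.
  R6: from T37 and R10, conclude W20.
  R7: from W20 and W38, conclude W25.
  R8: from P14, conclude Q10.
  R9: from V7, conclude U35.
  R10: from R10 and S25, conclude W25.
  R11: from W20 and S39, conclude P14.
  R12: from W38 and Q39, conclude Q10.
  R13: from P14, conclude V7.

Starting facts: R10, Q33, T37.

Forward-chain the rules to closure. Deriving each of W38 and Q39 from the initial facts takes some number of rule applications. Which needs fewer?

Q39: From T37 and R10, R6 gives W20. R10 and W20 hold, so Q12 follows (R3). From Q12 and W20, R1 gives Q39. [3 rule applications]
W38: T37 and R10 hold, so W20 follows (R6). From R10 and W20, R3 gives Q12. From Q12 and W20, R1 gives Q39. T37 and Q39 hold, so W38 follows (R4). [4 rule applications]
Q39 needs fewer.

Q39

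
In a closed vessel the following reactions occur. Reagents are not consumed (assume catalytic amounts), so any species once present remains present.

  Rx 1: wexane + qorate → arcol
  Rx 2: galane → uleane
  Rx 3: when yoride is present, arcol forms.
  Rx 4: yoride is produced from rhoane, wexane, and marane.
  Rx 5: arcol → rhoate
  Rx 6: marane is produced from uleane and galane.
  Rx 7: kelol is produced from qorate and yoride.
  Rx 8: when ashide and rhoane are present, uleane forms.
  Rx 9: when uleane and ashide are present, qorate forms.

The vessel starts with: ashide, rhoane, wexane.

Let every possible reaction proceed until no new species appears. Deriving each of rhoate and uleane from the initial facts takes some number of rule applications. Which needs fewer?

uleane

uleane: ashide and rhoane present → uleane forms (Rx 8). [1 rule application]
rhoate: ashide and rhoane present → uleane forms (Rx 8). uleane and ashide present → qorate forms (Rx 9). wexane and qorate present → arcol forms (Rx 1). arcol present → rhoate forms (Rx 5). [4 rule applications]
uleane needs fewer.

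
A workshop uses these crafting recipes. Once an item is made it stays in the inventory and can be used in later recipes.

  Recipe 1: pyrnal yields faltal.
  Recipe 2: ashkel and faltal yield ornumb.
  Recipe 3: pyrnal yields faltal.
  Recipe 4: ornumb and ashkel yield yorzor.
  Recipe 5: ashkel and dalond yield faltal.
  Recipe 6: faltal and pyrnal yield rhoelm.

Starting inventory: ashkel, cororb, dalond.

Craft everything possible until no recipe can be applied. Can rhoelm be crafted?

rhoelm would need faltal and pyrnal (Recipe 6), but pyrnal is never obtained.

No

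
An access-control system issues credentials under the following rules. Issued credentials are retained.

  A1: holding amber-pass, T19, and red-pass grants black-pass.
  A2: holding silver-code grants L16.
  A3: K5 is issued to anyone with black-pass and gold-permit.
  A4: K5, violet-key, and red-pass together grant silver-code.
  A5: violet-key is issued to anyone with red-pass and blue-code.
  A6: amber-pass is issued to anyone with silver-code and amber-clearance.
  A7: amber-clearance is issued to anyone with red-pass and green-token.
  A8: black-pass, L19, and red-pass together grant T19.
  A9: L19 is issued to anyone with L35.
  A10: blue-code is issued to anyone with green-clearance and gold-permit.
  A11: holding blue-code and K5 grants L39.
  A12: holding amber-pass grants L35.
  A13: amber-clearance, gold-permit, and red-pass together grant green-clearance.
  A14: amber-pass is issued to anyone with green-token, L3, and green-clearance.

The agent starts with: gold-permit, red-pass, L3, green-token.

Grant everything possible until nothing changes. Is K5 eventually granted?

K5 would need black-pass and gold-permit (A3), but black-pass is never granted.

No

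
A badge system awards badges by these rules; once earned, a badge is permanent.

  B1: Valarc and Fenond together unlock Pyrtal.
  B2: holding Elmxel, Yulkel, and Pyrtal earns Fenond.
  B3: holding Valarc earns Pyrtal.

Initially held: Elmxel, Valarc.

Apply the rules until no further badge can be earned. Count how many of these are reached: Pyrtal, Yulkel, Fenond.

1

With Valarc, Pyrtal is earned (B3).
Pyrtal: reached.
No rule produces Yulkel, and it is not given.
Fenond would need Elmxel, Yulkel, and Pyrtal (B2), but Yulkel is never earned.
Reached: Pyrtal — 1 of the 3.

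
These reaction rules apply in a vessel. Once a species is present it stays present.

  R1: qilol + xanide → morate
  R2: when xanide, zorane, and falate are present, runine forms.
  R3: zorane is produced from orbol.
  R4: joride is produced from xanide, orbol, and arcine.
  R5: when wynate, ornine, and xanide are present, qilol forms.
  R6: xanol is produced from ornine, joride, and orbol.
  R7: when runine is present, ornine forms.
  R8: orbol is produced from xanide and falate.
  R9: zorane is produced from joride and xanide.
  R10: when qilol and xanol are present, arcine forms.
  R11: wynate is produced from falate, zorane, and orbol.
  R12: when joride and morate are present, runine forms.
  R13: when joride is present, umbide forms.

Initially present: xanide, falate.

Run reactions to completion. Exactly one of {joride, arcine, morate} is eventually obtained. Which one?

morate

xanide and falate present → orbol forms (R8).
orbol present → zorane forms (R3).
falate, zorane, and orbol present → wynate forms (R11).
xanide, zorane, and falate present → runine forms (R2).
runine present → ornine forms (R7).
wynate, ornine, and xanide present → qilol forms (R5).
qilol and xanide present → morate forms (R1).
arcine would need qilol and xanol (R10), but xanol never forms. joride would need xanide, orbol, and arcine (R4), but arcine never forms.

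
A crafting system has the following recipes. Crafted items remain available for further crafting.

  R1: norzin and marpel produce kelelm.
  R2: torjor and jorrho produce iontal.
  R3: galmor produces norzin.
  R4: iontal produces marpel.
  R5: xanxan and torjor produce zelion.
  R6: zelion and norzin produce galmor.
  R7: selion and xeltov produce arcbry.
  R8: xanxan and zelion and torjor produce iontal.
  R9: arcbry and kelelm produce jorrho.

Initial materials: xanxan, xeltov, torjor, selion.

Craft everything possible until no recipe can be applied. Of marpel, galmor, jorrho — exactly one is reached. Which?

Using R5, xanxan and torjor make zelion.
xanxan and zelion and torjor → iontal (R8).
Using R4, iontal makes marpel.
jorrho would need arcbry and kelelm (R9), but kelelm is never obtained. galmor would need zelion and norzin (R6), but norzin is never obtained.

marpel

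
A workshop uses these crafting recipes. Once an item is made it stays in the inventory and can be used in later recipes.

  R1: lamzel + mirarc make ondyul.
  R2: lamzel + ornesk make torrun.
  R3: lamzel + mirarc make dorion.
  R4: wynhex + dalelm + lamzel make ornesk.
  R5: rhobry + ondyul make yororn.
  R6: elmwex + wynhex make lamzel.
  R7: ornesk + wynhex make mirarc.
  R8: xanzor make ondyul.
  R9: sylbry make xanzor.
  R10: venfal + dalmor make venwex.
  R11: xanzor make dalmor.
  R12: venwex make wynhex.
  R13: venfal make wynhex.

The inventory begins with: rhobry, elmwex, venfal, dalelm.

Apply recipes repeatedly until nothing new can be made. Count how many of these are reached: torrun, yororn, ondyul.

3

venfal → wynhex (R13).
elmwex + wynhex → lamzel (R6).
Using R4, wynhex, dalelm, and lamzel make ornesk.
Using R7, ornesk and wynhex make mirarc.
lamzel + ornesk → torrun (R2).
lamzel + mirarc → ondyul (R1).
Using R5, rhobry and ondyul make yororn.
torrun: reached.
yororn: reached.
ondyul: reached.
All 3 are reached.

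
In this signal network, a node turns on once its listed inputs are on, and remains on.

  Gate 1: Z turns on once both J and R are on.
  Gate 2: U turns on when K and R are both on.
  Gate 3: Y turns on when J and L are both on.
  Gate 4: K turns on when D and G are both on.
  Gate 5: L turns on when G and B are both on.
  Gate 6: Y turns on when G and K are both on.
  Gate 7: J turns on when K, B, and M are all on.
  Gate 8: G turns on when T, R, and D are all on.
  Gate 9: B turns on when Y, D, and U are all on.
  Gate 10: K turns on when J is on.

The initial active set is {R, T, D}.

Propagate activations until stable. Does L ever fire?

T, R, and D are on, so G turns on (Gate 8).
Gate 4: D and G on → K on.
Gate 6: G and K on → Y on.
K and R are on, so U turns on (Gate 2).
Gate 9: Y, D, and U on → B on.
G and B are on, so L turns on (Gate 5).

Yes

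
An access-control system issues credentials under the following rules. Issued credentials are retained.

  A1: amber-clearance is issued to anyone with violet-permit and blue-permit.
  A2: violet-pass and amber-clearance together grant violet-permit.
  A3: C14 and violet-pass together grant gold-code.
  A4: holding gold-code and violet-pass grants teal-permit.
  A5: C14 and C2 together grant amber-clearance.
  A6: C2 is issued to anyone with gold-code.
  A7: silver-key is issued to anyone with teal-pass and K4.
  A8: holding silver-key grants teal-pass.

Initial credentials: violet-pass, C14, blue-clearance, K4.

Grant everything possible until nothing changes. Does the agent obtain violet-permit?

Holding C14 and violet-pass grants gold-code (A3).
Holding gold-code grants C2 (A6).
Holding C14 and C2 grants amber-clearance (A5).
Holding violet-pass and amber-clearance grants violet-permit (A2).

Yes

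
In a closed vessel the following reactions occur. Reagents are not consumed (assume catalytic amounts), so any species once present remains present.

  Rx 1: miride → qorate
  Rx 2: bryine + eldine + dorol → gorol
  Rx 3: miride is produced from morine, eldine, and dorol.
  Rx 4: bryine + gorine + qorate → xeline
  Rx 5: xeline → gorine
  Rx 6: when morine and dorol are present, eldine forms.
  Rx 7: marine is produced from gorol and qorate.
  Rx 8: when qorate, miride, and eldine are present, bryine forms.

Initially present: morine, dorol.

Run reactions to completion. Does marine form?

morine and dorol present → eldine forms (Rx 6).
morine, eldine, and dorol present → miride forms (Rx 3).
miride present → qorate forms (Rx 1).
qorate, miride, and eldine present → bryine forms (Rx 8).
bryine, eldine, and dorol present → gorol forms (Rx 2).
gorol and qorate present → marine forms (Rx 7).

Yes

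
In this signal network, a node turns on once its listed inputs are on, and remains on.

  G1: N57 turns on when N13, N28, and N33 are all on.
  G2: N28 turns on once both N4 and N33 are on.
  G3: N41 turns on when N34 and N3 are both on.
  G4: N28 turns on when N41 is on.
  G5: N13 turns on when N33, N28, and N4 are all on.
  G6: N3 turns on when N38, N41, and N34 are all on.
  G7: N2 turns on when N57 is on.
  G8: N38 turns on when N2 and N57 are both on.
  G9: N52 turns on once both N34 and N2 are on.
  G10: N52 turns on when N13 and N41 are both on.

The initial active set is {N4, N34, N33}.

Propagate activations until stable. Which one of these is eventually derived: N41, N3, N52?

N52

G2: N4 and N33 on → N28 on.
N33, N28, and N4 are on, so N13 turns on (G5).
G1: N13, N28, and N33 on → N57 on.
N57 is on, so N2 turns on (G7).
N34 and N2 are on, so N52 turns on (G9).
N41 would need N34 and N3 (G3), but N3 never turns on. N3 would need N38, N41, and N34 (G6), but N41 never turns on.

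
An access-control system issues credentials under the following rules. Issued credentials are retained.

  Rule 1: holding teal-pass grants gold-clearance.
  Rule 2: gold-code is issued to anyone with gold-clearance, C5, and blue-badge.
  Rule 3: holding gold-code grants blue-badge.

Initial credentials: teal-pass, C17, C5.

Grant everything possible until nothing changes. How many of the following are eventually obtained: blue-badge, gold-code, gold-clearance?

Holding teal-pass grants gold-clearance (Rule 1).
blue-badge would need gold-code (Rule 3), but gold-code is never granted.
gold-code would need gold-clearance, C5, and blue-badge (Rule 2), but blue-badge is never granted.
gold-clearance: reached.
Reached: gold-clearance — 1 of the 3.

1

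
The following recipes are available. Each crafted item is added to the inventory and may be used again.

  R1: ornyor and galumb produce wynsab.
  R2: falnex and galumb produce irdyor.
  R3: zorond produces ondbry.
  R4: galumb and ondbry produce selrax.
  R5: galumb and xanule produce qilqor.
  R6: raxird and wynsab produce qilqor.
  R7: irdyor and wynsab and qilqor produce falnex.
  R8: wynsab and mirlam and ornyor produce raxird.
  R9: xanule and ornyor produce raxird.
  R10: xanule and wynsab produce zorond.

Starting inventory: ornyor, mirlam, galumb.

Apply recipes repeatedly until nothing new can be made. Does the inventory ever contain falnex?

No

falnex would need irdyor, wynsab, and qilqor (R7), but irdyor is never obtained.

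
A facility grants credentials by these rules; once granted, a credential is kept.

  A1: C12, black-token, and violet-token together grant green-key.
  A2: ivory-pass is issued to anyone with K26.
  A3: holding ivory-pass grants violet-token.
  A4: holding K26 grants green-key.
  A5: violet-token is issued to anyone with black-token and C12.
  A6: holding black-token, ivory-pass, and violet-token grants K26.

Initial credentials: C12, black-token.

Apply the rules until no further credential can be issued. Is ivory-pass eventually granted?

No

ivory-pass would need K26 (A2), but K26 is never granted.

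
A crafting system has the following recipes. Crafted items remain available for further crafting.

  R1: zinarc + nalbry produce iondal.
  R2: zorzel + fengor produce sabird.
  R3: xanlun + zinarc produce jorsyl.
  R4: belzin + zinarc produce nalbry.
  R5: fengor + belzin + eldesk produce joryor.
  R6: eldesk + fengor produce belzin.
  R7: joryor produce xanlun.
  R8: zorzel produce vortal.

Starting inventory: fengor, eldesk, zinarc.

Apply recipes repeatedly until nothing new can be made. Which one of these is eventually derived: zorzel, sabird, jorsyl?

jorsyl

Using R6, eldesk and fengor make belzin.
Using R5, fengor, belzin, and eldesk make joryor.
Using R7, joryor makes xanlun.
Using R3, xanlun and zinarc make jorsyl.
No rule produces zorzel, and it is not given. sabird would need zorzel and fengor (R2), but zorzel is never obtained.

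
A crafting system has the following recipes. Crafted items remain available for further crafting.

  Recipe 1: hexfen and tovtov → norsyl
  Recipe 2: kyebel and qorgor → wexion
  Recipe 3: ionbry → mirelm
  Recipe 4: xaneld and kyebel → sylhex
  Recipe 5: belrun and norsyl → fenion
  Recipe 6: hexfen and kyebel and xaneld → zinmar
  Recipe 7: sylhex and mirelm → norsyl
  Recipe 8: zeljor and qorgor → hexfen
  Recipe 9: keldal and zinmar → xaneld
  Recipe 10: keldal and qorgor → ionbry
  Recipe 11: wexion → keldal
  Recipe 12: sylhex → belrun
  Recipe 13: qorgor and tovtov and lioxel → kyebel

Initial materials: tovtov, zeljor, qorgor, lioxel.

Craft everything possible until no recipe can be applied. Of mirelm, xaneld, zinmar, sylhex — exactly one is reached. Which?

mirelm

Using Recipe 13, qorgor, tovtov, and lioxel make kyebel.
Using Recipe 2, kyebel and qorgor make wexion.
wexion → keldal (Recipe 11).
Using Recipe 10, keldal and qorgor make ionbry.
ionbry → mirelm (Recipe 3).
sylhex would need xaneld and kyebel (Recipe 4), but xaneld is never obtained. zinmar would need hexfen, kyebel, and xaneld (Recipe 6), but xaneld is never obtained. xaneld would need keldal and zinmar (Recipe 9), but zinmar is never obtained.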